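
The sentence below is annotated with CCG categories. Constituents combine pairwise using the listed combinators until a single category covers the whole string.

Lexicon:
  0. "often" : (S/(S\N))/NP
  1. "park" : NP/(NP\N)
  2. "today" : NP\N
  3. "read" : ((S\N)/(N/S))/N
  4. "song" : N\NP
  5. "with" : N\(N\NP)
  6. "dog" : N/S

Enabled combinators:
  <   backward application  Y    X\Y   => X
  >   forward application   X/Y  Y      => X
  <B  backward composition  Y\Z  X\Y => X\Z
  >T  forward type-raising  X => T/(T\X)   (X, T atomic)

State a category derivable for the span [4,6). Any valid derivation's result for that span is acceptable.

[0,7] S   >
  [0,3] S/(S\N)   >
    [0,1] "often" : (S/(S\N))/NP
    [1,3] NP   >
      [1,2] "park" : NP/(NP\N)
      [2,3] "today" : NP\N
  [3,7] S\N   >
    [3,6] (S\N)/(N/S)   >
      [3,4] "read" : ((S\N)/(N/S))/N
      [4,6] N   <
        [4,5] "song" : N\NP
        [5,6] "with" : N\(N\NP)
    [6,7] "dog" : N/S

N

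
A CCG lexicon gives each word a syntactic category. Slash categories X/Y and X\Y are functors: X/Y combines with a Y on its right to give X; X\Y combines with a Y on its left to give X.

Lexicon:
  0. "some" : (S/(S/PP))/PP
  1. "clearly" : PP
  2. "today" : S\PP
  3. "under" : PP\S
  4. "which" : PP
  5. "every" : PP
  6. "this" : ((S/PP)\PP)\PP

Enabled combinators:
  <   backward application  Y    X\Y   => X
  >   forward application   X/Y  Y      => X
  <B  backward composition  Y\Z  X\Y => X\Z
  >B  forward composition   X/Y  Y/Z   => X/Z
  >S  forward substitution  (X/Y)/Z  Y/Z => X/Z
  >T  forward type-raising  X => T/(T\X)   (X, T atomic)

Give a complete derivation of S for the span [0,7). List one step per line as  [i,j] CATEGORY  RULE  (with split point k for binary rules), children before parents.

[0,7] S   >
  [0,4] S/(S/PP)   >
    [0,1] "some" : (S/(S/PP))/PP
    [1,4] PP   <
      [1,3] S   >
        [1,2] S/(S\PP)   >T
          [1,2] "clearly" : PP
        [2,3] "today" : S\PP
      [3,4] "under" : PP\S
  [4,7] S/PP   <
    [4,5] "which" : PP
    [5,7] (S/PP)\PP   <
      [5,6] "every" : PP
      [6,7] "this" : ((S/PP)\PP)\PP

[0,1] (S/(S/PP))/PP  lex  "some"
[1,2] PP  lex  "clearly"
[1,2] S/(S\PP)  >T
[2,3] S\PP  lex  "today"
[1,3] S  >  k=2
[3,4] PP\S  lex  "under"
[1,4] PP  <  k=3
[0,4] S/(S/PP)  >  k=1
[4,5] PP  lex  "which"
[5,6] PP  lex  "every"
[6,7] ((S/PP)\PP)\PP  lex  "this"
[5,7] (S/PP)\PP  <  k=6
[4,7] S/PP  <  k=5
[0,7] S  >  k=4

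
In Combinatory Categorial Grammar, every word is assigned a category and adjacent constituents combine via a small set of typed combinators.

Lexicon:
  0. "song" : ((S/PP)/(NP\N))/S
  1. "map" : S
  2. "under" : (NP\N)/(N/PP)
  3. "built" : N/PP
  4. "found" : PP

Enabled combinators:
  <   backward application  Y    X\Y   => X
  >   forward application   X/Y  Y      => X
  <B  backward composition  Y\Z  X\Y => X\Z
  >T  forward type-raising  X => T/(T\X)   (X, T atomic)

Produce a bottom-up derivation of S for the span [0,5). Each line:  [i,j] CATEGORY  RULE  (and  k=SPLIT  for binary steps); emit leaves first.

[0,5] S   >
  [0,4] S/PP   >
    [0,2] (S/PP)/(NP\N)   >
      [0,1] "song" : ((S/PP)/(NP\N))/S
      [1,2] "map" : S
    [2,4] NP\N   >
      [2,3] "under" : (NP\N)/(N/PP)
      [3,4] "built" : N/PP
  [4,5] "found" : PP

[0,1] ((S/PP)/(NP\N))/S  lex  "song"
[1,2] S  lex  "map"
[0,2] (S/PP)/(NP\N)  >  k=1
[2,3] (NP\N)/(N/PP)  lex  "under"
[3,4] N/PP  lex  "built"
[2,4] NP\N  >  k=3
[0,4] S/PP  >  k=2
[4,5] PP  lex  "found"
[0,5] S  >  k=4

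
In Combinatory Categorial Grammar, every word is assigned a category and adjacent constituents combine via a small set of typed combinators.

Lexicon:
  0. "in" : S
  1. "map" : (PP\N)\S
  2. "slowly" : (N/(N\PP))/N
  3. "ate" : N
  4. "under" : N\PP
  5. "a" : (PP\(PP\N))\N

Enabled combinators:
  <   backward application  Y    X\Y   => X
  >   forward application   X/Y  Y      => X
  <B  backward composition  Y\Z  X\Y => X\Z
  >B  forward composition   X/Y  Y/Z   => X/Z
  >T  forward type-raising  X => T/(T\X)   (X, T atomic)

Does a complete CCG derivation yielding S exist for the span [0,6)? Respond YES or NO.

NO

S (PP\N)\S (N/(N\PP))/N N N\PP (PP\(PP\N))\N
CKY chart[0,6] = {N/(N\PP), NP/(NP\PP), PP, PP/(PP\PP), S/(S\PP)}; S ∉ chart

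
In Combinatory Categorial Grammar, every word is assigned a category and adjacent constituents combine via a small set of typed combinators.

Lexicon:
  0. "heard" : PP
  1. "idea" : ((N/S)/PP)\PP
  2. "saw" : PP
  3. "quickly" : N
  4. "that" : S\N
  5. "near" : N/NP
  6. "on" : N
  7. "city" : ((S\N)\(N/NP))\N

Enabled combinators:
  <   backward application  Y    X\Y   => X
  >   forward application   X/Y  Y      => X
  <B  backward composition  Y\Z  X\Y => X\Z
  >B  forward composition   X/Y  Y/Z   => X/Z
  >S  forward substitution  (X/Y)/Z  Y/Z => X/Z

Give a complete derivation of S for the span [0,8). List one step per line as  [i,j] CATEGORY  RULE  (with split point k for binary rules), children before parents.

[0,1] PP  lex  "heard"
[1,2] ((N/S)/PP)\PP  lex  "idea"
[0,2] (N/S)/PP  <  k=1
[2,3] PP  lex  "saw"
[0,3] N/S  >  k=2
[3,4] N  lex  "quickly"
[4,5] S\N  lex  "that"
[3,5] S  <  k=4
[0,5] N  >  k=3
[5,6] N/NP  lex  "near"
[6,7] N  lex  "on"
[7,8] ((S\N)\(N/NP))\N  lex  "city"
[6,8] (S\N)\(N/NP)  <  k=7
[5,8] S\N  <  k=6
[0,8] S  <  k=5

[0,8] S   <
  [0,5] N   >
    [0,3] N/S   >
      [0,2] (N/S)/PP   <
        [0,1] "heard" : PP
        [1,2] "idea" : ((N/S)/PP)\PP
      [2,3] "saw" : PP
    [3,5] S   <
      [3,4] "quickly" : N
      [4,5] "that" : S\N
  [5,8] S\N   <
    [5,6] "near" : N/NP
    [6,8] (S\N)\(N/NP)   <
      [6,7] "on" : N
      [7,8] "city" : ((S\N)\(N/NP))\N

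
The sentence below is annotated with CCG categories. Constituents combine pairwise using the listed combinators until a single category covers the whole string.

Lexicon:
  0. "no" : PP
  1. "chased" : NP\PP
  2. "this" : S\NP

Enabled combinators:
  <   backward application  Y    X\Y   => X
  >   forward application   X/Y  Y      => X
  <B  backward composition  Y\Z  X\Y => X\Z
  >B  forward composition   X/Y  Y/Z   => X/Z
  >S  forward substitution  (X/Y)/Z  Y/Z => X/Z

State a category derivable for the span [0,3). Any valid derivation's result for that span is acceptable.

S

[0,3] S   <
  [0,1] "no" : PP
  [1,3] S\PP   <B
    [1,2] "chased" : NP\PP
    [2,3] "this" : S\NP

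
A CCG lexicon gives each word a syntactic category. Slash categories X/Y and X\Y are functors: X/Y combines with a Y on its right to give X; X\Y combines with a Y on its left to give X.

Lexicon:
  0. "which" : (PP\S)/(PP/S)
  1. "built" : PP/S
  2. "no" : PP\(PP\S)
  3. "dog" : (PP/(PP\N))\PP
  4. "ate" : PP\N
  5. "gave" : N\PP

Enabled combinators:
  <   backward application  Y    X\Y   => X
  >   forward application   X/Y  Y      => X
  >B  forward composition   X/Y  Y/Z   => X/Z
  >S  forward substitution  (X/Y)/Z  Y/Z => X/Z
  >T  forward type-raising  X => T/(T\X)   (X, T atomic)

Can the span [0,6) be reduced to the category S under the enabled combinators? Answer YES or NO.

NO

(PP\S)/(PP/S) PP/S PP\(PP\S) (PP/(PP\N))\PP PP\N N\PP
CKY chart[0,6] = {N, N/(N\N), NP/(NP\N), PP/(PP\N), S/(S\N)}; S ∉ chart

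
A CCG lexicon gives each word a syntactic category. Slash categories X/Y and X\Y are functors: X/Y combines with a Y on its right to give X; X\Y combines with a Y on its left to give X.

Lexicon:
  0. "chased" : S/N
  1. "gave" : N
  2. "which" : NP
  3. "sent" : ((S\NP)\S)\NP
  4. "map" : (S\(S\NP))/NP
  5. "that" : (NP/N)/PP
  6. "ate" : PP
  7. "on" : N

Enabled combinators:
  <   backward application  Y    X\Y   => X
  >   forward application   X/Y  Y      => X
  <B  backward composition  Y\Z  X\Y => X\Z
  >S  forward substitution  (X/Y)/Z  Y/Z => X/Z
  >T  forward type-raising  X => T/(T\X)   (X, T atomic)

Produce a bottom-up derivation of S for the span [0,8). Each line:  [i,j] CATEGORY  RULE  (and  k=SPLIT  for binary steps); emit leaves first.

[0,1] S/N  lex  "chased"
[1,2] N  lex  "gave"
[0,2] S  >  k=1
[2,3] NP  lex  "which"
[3,4] ((S\NP)\S)\NP  lex  "sent"
[2,4] (S\NP)\S  <  k=3
[0,4] S\NP  <  k=2
[4,5] (S\(S\NP))/NP  lex  "map"
[5,6] (NP/N)/PP  lex  "that"
[6,7] PP  lex  "ate"
[5,7] NP/N  >  k=6
[7,8] N  lex  "on"
[5,8] NP  >  k=7
[4,8] S\(S\NP)  >  k=5
[0,8] S  <  k=4

[0,8] S   <
  [0,4] S\NP   <
    [0,2] S   >
      [0,1] "chased" : S/N
      [1,2] "gave" : N
    [2,4] (S\NP)\S   <
      [2,3] "which" : NP
      [3,4] "sent" : ((S\NP)\S)\NP
  [4,8] S\(S\NP)   >
    [4,5] "map" : (S\(S\NP))/NP
    [5,8] NP   >
      [5,7] NP/N   >
        [5,6] "that" : (NP/N)/PP
        [6,7] "ate" : PP
      [7,8] "on" : N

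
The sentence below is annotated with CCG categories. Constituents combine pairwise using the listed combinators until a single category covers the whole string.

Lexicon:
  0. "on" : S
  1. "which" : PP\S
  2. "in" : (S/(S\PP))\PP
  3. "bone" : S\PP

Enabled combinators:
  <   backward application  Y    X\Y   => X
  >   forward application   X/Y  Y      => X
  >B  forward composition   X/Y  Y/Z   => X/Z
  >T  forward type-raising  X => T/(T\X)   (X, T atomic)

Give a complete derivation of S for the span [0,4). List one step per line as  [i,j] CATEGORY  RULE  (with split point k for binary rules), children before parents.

[0,1] S  lex  "on"
[1,2] PP\S  lex  "which"
[0,2] PP  <  k=1
[2,3] (S/(S\PP))\PP  lex  "in"
[0,3] S/(S\PP)  <  k=2
[3,4] S\PP  lex  "bone"
[0,4] S  >  k=3

[0,4] S   >
  [0,3] S/(S\PP)   <
    [0,2] PP   <
      [0,1] "on" : S
      [1,2] "which" : PP\S
    [2,3] "in" : (S/(S\PP))\PP
  [3,4] "bone" : S\PP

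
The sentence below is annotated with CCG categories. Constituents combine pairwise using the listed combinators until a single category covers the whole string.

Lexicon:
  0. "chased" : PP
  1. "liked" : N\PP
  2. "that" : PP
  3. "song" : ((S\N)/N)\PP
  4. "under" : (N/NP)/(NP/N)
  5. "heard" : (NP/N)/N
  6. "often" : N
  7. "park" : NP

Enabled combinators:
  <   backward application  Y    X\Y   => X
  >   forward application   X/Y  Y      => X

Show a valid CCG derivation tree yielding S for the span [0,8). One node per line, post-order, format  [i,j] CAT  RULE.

[0,1] PP  lex  "chased"
[1,2] N\PP  lex  "liked"
[0,2] N  <  k=1
[2,3] PP  lex  "that"
[3,4] ((S\N)/N)\PP  lex  "song"
[2,4] (S\N)/N  <  k=3
[4,5] (N/NP)/(NP/N)  lex  "under"
[5,6] (NP/N)/N  lex  "heard"
[6,7] N  lex  "often"
[5,7] NP/N  >  k=6
[4,7] N/NP  >  k=5
[7,8] NP  lex  "park"
[4,8] N  >  k=7
[2,8] S\N  >  k=4
[0,8] S  <  k=2

[0,8] S   <
  [0,2] N   <
    [0,1] "chased" : PP
    [1,2] "liked" : N\PP
  [2,8] S\N   >
    [2,4] (S\N)/N   <
      [2,3] "that" : PP
      [3,4] "song" : ((S\N)/N)\PP
    [4,8] N   >
      [4,7] N/NP   >
        [4,5] "under" : (N/NP)/(NP/N)
        [5,7] NP/N   >
          [5,6] "heard" : (NP/N)/N
          [6,7] "often" : N
      [7,8] "park" : NP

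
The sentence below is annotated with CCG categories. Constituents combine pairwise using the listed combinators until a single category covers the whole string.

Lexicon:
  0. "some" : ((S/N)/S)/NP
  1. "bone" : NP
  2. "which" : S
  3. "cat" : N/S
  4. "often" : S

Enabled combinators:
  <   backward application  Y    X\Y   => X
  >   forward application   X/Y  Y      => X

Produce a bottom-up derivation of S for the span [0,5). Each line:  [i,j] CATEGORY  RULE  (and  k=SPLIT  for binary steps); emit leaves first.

[0,1] ((S/N)/S)/NP  lex  "some"
[1,2] NP  lex  "bone"
[0,2] (S/N)/S  >  k=1
[2,3] S  lex  "which"
[0,3] S/N  >  k=2
[3,4] N/S  lex  "cat"
[4,5] S  lex  "often"
[3,5] N  >  k=4
[0,5] S  >  k=3

[0,5] S   >
  [0,3] S/N   >
    [0,2] (S/N)/S   >
      [0,1] "some" : ((S/N)/S)/NP
      [1,2] "bone" : NP
    [2,3] "which" : S
  [3,5] N   >
    [3,4] "cat" : N/S
    [4,5] "often" : S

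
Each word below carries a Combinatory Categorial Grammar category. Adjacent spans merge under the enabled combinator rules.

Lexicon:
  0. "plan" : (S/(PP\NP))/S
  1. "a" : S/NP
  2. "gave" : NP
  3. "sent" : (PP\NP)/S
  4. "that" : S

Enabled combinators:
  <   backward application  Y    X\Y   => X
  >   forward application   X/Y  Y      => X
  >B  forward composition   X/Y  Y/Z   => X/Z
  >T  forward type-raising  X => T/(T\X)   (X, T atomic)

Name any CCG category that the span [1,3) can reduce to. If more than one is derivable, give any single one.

[0,5] S   >
  [0,3] S/(PP\NP)   >
    [0,1] "plan" : (S/(PP\NP))/S
    [1,3] S   >
      [1,2] "a" : S/NP
      [2,3] "gave" : NP
  [3,5] PP\NP   >
    [3,4] "sent" : (PP\NP)/S
    [4,5] "that" : S

S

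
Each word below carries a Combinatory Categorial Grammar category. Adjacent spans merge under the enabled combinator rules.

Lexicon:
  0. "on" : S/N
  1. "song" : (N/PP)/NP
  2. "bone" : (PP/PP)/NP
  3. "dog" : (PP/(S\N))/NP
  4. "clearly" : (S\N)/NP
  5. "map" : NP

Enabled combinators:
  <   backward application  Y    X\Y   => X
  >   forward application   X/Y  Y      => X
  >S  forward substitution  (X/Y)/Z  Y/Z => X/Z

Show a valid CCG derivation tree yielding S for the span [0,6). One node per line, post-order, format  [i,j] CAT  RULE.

[0,6] S   >
  [0,1] "on" : S/N
  [1,6] N   >
    [1,5] N/NP   >S
      [1,2] "song" : (N/PP)/NP
      [2,5] PP/NP   >S
        [2,3] "bone" : (PP/PP)/NP
        [3,5] PP/NP   >S
          [3,4] "dog" : (PP/(S\N))/NP
          [4,5] "clearly" : (S\N)/NP
    [5,6] "map" : NP

[0,1] S/N  lex  "on"
[1,2] (N/PP)/NP  lex  "song"
[2,3] (PP/PP)/NP  lex  "bone"
[3,4] (PP/(S\N))/NP  lex  "dog"
[4,5] (S\N)/NP  lex  "clearly"
[3,5] PP/NP  >S  k=4
[2,5] PP/NP  >S  k=3
[1,5] N/NP  >S  k=2
[5,6] NP  lex  "map"
[1,6] N  >  k=5
[0,6] S  >  k=1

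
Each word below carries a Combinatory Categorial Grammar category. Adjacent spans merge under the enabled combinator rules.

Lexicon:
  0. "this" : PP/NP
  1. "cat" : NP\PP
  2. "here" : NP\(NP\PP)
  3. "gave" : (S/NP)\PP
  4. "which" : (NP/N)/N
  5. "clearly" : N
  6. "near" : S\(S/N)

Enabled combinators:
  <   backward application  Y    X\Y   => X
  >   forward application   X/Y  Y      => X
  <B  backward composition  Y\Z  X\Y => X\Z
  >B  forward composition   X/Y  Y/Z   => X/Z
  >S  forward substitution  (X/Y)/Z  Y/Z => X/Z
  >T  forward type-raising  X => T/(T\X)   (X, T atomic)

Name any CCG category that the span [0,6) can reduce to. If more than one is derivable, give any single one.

[0,7] S   <
  [0,6] S/N   >B
    [0,4] S/NP   <
      [0,3] PP   >
        [0,1] "this" : PP/NP
        [1,3] NP   <
          [1,2] "cat" : NP\PP
          [2,3] "here" : NP\(NP\PP)
      [3,4] "gave" : (S/NP)\PP
    [4,6] NP/N   >
      [4,5] "which" : (NP/N)/N
      [5,6] "clearly" : N
  [6,7] "near" : S\(S/N)

S/N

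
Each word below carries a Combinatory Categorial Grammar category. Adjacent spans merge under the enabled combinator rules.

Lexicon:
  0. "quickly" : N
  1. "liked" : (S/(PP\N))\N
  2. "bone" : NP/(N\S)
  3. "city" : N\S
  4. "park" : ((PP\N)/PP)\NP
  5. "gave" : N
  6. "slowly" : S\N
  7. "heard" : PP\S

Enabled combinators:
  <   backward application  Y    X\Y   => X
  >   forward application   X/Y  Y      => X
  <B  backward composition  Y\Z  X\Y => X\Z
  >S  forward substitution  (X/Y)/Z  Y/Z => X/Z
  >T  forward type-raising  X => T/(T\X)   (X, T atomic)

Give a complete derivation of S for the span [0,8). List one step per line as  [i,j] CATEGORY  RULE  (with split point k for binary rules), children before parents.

[0,1] N  lex  "quickly"
[1,2] (S/(PP\N))\N  lex  "liked"
[0,2] S/(PP\N)  <  k=1
[2,3] NP/(N\S)  lex  "bone"
[3,4] N\S  lex  "city"
[2,4] NP  >  k=3
[4,5] ((PP\N)/PP)\NP  lex  "park"
[2,5] (PP\N)/PP  <  k=4
[5,6] N  lex  "gave"
[5,6] S/(S\N)  >T
[6,7] S\N  lex  "slowly"
[5,7] S  >  k=6
[7,8] PP\S  lex  "heard"
[5,8] PP  <  k=7
[2,8] PP\N  >  k=5
[0,8] S  >  k=2

[0,8] S   >
  [0,2] S/(PP\N)   <
    [0,1] "quickly" : N
    [1,2] "liked" : (S/(PP\N))\N
  [2,8] PP\N   >
    [2,5] (PP\N)/PP   <
      [2,4] NP   >
        [2,3] "bone" : NP/(N\S)
        [3,4] "city" : N\S
      [4,5] "park" : ((PP\N)/PP)\NP
    [5,8] PP   <
      [5,7] S   >
        [5,6] S/(S\N)   >T
          [5,6] "gave" : N
        [6,7] "slowly" : S\N
      [7,8] "heard" : PP\S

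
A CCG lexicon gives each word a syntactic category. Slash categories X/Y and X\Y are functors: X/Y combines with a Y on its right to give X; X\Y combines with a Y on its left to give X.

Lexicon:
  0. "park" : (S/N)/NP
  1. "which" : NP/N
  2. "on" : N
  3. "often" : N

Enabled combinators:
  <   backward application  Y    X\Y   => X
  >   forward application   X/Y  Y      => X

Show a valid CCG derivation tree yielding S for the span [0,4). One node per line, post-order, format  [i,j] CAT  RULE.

[0,4] S   >
  [0,3] S/N   >
    [0,1] "park" : (S/N)/NP
    [1,3] NP   >
      [1,2] "which" : NP/N
      [2,3] "on" : N
  [3,4] "often" : N

[0,1] (S/N)/NP  lex  "park"
[1,2] NP/N  lex  "which"
[2,3] N  lex  "on"
[1,3] NP  >  k=2
[0,3] S/N  >  k=1
[3,4] N  lex  "often"
[0,4] S  >  k=3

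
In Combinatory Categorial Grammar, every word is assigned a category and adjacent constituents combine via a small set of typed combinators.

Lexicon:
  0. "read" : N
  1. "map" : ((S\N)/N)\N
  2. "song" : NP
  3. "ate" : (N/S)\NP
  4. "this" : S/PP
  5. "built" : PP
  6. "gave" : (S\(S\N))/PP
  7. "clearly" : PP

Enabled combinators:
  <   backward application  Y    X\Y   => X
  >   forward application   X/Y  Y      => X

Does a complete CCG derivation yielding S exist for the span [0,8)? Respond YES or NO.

[0,8] S   <
  [0,6] S\N   >
    [0,2] (S\N)/N   <
      [0,1] "read" : N
      [1,2] "map" : ((S\N)/N)\N
    [2,6] N   >
      [2,4] N/S   <
        [2,3] "song" : NP
        [3,4] "ate" : (N/S)\NP
      [4,6] S   >
        [4,5] "this" : S/PP
        [5,6] "built" : PP
  [6,8] S\(S\N)   >
    [6,7] "gave" : (S\(S\N))/PP
    [7,8] "clearly" : PP

YES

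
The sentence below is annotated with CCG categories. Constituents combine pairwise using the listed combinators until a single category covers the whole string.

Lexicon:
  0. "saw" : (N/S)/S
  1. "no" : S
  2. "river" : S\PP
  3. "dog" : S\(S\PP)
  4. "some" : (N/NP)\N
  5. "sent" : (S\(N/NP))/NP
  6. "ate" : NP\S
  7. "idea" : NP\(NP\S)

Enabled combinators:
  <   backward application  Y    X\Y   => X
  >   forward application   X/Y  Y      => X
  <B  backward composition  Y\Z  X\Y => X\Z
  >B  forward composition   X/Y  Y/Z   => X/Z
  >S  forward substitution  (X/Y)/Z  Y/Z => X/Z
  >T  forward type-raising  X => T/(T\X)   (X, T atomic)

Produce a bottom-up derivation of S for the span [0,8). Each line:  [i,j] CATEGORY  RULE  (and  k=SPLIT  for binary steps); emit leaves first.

[0,1] (N/S)/S  lex  "saw"
[1,2] S  lex  "no"
[0,2] N/S  >  k=1
[2,3] S\PP  lex  "river"
[3,4] S\(S\PP)  lex  "dog"
[2,4] S  <  k=3
[0,4] N  >  k=2
[4,5] (N/NP)\N  lex  "some"
[0,5] N/NP  <  k=4
[5,6] (S\(N/NP))/NP  lex  "sent"
[6,7] NP\S  lex  "ate"
[7,8] NP\(NP\S)  lex  "idea"
[6,8] NP  <  k=7
[5,8] S\(N/NP)  >  k=6
[0,8] S  <  k=5

[0,8] S   <
  [0,5] N/NP   <
    [0,4] N   >
      [0,2] N/S   >
        [0,1] "saw" : (N/S)/S
        [1,2] "no" : S
      [2,4] S   <
        [2,3] "river" : S\PP
        [3,4] "dog" : S\(S\PP)
    [4,5] "some" : (N/NP)\N
  [5,8] S\(N/NP)   >
    [5,6] "sent" : (S\(N/NP))/NP
    [6,8] NP   <
      [6,7] "ate" : NP\S
      [7,8] "idea" : NP\(NP\S)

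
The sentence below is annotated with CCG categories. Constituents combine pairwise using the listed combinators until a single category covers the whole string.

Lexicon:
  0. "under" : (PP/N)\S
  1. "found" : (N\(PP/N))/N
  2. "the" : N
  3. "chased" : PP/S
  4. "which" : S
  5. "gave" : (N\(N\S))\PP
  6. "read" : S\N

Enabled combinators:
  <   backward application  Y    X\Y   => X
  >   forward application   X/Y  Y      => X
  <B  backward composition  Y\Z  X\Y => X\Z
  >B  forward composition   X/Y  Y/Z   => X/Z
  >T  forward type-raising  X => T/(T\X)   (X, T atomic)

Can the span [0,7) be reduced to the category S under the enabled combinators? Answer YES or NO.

[0,7] S   <
  [0,6] N   <
    [0,3] N\S   <B
      [0,1] "under" : (PP/N)\S
      [1,3] N\(PP/N)   >
        [1,2] "found" : (N\(PP/N))/N
        [2,3] "the" : N
    [3,6] N\(N\S)   <
      [3,5] PP   >
        [3,4] "chased" : PP/S
        [4,5] "which" : S
      [5,6] "gave" : (N\(N\S))\PP
  [6,7] "read" : S\N

YES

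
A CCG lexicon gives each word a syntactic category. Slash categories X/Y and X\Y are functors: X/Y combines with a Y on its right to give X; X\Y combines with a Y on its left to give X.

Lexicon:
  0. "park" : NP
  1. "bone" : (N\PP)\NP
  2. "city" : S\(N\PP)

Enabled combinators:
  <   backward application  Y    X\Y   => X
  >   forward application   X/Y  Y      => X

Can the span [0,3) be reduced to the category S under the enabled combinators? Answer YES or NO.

YES

[0,3] S   <
  [0,2] N\PP   <
    [0,1] "park" : NP
    [1,2] "bone" : (N\PP)\NP
  [2,3] "city" : S\(N\PP)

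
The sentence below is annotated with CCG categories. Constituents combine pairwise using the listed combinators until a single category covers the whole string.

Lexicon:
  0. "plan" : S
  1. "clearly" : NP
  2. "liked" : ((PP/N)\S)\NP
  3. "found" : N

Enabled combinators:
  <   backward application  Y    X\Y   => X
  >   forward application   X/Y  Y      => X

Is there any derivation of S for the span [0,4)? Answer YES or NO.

NO

S NP ((PP/N)\S)\NP N
CKY chart[0,4] = {PP}; S ∉ chart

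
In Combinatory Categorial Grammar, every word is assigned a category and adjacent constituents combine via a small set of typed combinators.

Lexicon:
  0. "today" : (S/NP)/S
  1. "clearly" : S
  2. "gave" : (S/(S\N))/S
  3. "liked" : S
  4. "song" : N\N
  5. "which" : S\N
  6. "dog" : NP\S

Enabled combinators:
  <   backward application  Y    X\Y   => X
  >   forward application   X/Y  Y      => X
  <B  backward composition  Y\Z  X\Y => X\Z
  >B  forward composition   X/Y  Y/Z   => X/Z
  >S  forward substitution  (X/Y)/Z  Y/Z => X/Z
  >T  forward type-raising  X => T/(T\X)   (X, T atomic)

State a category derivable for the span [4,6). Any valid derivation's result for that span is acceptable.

[0,7] S   >
  [0,2] S/NP   >
    [0,1] "today" : (S/NP)/S
    [1,2] "clearly" : S
  [2,7] NP   <
    [2,6] S   >
      [2,4] S/(S\N)   >
        [2,3] "gave" : (S/(S\N))/S
        [3,4] "liked" : S
      [4,6] S\N   <B
        [4,5] "song" : N\N
        [5,6] "which" : S\N
    [6,7] "dog" : NP\S

S\N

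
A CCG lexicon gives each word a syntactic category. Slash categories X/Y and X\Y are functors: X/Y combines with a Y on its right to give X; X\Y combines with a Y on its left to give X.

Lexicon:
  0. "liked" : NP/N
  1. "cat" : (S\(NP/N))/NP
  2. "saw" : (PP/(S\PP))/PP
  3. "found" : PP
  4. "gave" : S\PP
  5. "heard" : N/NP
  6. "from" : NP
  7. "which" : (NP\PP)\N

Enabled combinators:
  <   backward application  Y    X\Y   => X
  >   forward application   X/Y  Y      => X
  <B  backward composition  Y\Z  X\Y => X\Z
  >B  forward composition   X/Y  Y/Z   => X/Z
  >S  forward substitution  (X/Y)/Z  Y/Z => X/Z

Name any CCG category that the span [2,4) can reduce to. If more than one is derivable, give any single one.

[0,8] S   <
  [0,1] "liked" : NP/N
  [1,8] S\(NP/N)   >
    [1,2] "cat" : (S\(NP/N))/NP
    [2,8] NP   <
      [2,5] PP   >
        [2,4] PP/(S\PP)   >
          [2,3] "saw" : (PP/(S\PP))/PP
          [3,4] "found" : PP
        [4,5] "gave" : S\PP
      [5,8] NP\PP   <
        [5,7] N   >
          [5,6] "heard" : N/NP
          [6,7] "from" : NP
        [7,8] "which" : (NP\PP)\N

PP/(S\PP)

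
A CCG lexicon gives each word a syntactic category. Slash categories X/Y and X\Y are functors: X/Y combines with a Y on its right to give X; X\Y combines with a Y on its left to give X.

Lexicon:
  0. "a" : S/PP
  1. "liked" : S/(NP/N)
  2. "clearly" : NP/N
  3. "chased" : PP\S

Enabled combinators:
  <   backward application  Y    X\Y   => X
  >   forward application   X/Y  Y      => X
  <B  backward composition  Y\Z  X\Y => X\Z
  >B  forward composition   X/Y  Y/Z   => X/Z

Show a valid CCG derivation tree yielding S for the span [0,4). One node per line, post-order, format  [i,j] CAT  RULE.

[0,1] S/PP  lex  "a"
[1,2] S/(NP/N)  lex  "liked"
[2,3] NP/N  lex  "clearly"
[1,3] S  >  k=2
[3,4] PP\S  lex  "chased"
[1,4] PP  <  k=3
[0,4] S  >  k=1

[0,4] S   >
  [0,1] "a" : S/PP
  [1,4] PP   <
    [1,3] S   >
      [1,2] "liked" : S/(NP/N)
      [2,3] "clearly" : NP/N
    [3,4] "chased" : PP\S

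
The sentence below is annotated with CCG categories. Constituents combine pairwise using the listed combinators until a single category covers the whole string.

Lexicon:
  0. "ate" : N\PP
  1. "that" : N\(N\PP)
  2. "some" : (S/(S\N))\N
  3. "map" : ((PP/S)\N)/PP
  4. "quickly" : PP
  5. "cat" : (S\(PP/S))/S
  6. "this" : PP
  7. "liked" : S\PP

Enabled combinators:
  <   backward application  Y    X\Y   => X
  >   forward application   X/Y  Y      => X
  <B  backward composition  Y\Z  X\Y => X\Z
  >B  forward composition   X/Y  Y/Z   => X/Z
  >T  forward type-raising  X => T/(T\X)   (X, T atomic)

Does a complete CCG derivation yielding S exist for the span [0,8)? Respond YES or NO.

YES

[0,8] S   >
  [0,3] S/(S\N)   <
    [0,2] N   <
      [0,1] "ate" : N\PP
      [1,2] "that" : N\(N\PP)
    [2,3] "some" : (S/(S\N))\N
  [3,8] S\N   <B
    [3,5] (PP/S)\N   >
      [3,4] "map" : ((PP/S)\N)/PP
      [4,5] "quickly" : PP
    [5,8] S\(PP/S)   >
      [5,6] "cat" : (S\(PP/S))/S
      [6,8] S   <
        [6,7] "this" : PP
        [7,8] "liked" : S\PP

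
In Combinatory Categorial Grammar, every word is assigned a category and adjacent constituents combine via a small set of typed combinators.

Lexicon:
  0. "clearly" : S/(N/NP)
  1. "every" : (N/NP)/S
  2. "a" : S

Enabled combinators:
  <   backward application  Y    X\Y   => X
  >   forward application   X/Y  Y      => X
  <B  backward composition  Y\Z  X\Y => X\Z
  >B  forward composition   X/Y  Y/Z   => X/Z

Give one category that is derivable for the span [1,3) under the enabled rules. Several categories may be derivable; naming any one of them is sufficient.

N/NP

[0,3] S   >
  [0,1] "clearly" : S/(N/NP)
  [1,3] N/NP   >
    [1,2] "every" : (N/NP)/S
    [2,3] "a" : S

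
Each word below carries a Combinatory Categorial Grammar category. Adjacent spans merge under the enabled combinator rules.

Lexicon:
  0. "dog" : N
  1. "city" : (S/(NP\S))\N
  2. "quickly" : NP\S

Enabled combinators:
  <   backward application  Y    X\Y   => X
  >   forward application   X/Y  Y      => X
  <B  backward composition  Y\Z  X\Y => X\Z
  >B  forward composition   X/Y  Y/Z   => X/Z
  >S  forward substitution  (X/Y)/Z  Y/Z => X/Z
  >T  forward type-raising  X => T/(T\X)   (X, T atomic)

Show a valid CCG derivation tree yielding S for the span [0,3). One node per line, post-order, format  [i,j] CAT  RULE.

[0,3] S   >
  [0,2] S/(NP\S)   <
    [0,1] "dog" : N
    [1,2] "city" : (S/(NP\S))\N
  [2,3] "quickly" : NP\S

[0,1] N  lex  "dog"
[1,2] (S/(NP\S))\N  lex  "city"
[0,2] S/(NP\S)  <  k=1
[2,3] NP\S  lex  "quickly"
[0,3] S  >  k=2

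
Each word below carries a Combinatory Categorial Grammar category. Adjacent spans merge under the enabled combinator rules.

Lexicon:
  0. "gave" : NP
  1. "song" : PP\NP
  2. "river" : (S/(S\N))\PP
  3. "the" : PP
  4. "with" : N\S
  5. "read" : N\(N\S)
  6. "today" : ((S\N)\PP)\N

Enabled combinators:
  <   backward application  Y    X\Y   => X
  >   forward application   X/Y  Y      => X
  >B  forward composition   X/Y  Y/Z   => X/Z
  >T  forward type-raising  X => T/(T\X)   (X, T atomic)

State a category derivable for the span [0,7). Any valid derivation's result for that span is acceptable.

S

[0,7] S   >
  [0,3] S/(S\N)   <
    [0,2] PP   >
      [0,1] PP/(PP\NP)   >T
        [0,1] "gave" : NP
      [1,2] "song" : PP\NP
    [2,3] "river" : (S/(S\N))\PP
  [3,7] S\N   <
    [3,4] "the" : PP
    [4,7] (S\N)\PP   <
      [4,6] N   <
        [4,5] "with" : N\S
        [5,6] "read" : N\(N\S)
      [6,7] "today" : ((S\N)\PP)\N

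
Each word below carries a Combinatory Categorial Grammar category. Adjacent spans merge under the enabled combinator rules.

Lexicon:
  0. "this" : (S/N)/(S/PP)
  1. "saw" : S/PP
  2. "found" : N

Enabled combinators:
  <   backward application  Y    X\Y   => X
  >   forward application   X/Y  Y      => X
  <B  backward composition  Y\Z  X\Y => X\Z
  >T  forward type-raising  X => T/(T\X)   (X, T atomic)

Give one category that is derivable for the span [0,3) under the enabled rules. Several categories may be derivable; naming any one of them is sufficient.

S

[0,3] S   >
  [0,2] S/N   >
    [0,1] "this" : (S/N)/(S/PP)
    [1,2] "saw" : S/PP
  [2,3] "found" : N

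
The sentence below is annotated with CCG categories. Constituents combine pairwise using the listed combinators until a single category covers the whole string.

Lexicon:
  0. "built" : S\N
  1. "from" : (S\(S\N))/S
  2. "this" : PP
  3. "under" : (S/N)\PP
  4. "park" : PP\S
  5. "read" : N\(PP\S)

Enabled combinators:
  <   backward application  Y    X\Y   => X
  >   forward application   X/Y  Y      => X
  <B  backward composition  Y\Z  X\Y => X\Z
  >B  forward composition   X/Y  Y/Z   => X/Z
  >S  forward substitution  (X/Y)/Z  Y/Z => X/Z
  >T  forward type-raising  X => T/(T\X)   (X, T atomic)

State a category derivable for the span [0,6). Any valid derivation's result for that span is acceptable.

S

[0,6] S   <
  [0,1] "built" : S\N
  [1,6] S\(S\N)   >
    [1,2] "from" : (S\(S\N))/S
    [2,6] S   >
      [2,4] S/N   <
        [2,3] "this" : PP
        [3,4] "under" : (S/N)\PP
      [4,6] N   <
        [4,5] "park" : PP\S
        [5,6] "read" : N\(PP\S)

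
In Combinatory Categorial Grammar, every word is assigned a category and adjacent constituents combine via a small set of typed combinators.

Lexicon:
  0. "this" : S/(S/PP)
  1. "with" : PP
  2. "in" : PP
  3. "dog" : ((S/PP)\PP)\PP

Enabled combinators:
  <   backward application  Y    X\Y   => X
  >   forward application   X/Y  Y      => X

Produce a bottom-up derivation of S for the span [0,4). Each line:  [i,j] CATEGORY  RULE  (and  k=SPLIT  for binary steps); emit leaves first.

[0,1] S/(S/PP)  lex  "this"
[1,2] PP  lex  "with"
[2,3] PP  lex  "in"
[3,4] ((S/PP)\PP)\PP  lex  "dog"
[2,4] (S/PP)\PP  <  k=3
[1,4] S/PP  <  k=2
[0,4] S  >  k=1

[0,4] S   >
  [0,1] "this" : S/(S/PP)
  [1,4] S/PP   <
    [1,2] "with" : PP
    [2,4] (S/PP)\PP   <
      [2,3] "in" : PP
      [3,4] "dog" : ((S/PP)\PP)\PP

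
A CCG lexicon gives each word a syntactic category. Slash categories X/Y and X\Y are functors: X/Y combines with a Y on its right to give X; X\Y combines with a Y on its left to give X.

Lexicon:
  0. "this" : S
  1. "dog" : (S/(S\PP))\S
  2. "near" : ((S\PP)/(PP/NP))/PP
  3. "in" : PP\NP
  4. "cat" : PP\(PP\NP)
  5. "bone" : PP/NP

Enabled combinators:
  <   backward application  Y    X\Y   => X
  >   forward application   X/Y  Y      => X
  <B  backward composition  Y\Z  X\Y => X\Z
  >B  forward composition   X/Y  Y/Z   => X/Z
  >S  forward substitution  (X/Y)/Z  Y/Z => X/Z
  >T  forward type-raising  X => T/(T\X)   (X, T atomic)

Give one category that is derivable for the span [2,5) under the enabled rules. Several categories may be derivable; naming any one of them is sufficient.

(S\PP)/(PP/NP)

[0,6] S   >
  [0,2] S/(S\PP)   <
    [0,1] "this" : S
    [1,2] "dog" : (S/(S\PP))\S
  [2,6] S\PP   >
    [2,5] (S\PP)/(PP/NP)   >
      [2,3] "near" : ((S\PP)/(PP/NP))/PP
      [3,5] PP   <
        [3,4] "in" : PP\NP
        [4,5] "cat" : PP\(PP\NP)
    [5,6] "bone" : PP/NP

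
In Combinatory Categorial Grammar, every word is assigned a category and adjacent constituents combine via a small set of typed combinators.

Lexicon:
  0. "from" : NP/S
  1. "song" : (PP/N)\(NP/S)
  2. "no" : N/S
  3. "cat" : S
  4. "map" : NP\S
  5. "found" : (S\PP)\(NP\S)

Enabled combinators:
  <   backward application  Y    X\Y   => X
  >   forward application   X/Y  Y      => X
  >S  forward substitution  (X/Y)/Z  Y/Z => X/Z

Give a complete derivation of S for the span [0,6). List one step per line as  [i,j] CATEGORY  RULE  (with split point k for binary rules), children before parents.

[0,6] S   <
  [0,4] PP   >
    [0,2] PP/N   <
      [0,1] "from" : NP/S
      [1,2] "song" : (PP/N)\(NP/S)
    [2,4] N   >
      [2,3] "no" : N/S
      [3,4] "cat" : S
  [4,6] S\PP   <
    [4,5] "map" : NP\S
    [5,6] "found" : (S\PP)\(NP\S)

[0,1] NP/S  lex  "from"
[1,2] (PP/N)\(NP/S)  lex  "song"
[0,2] PP/N  <  k=1
[2,3] N/S  lex  "no"
[3,4] S  lex  "cat"
[2,4] N  >  k=3
[0,4] PP  >  k=2
[4,5] NP\S  lex  "map"
[5,6] (S\PP)\(NP\S)  lex  "found"
[4,6] S\PP  <  k=5
[0,6] S  <  k=4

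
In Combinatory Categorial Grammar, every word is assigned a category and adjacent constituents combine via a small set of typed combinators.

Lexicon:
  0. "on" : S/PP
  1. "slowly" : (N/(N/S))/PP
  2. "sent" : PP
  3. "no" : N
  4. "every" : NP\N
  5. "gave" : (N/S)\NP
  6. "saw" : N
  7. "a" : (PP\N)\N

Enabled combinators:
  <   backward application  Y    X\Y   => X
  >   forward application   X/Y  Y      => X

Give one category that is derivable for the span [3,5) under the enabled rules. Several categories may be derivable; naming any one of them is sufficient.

NP

[0,8] S   >
  [0,1] "on" : S/PP
  [1,8] PP   <
    [1,6] N   >
      [1,3] N/(N/S)   >
        [1,2] "slowly" : (N/(N/S))/PP
        [2,3] "sent" : PP
      [3,6] N/S   <
        [3,5] NP   <
          [3,4] "no" : N
          [4,5] "every" : NP\N
        [5,6] "gave" : (N/S)\NP
    [6,8] PP\N   <
      [6,7] "saw" : N
      [7,8] "a" : (PP\N)\N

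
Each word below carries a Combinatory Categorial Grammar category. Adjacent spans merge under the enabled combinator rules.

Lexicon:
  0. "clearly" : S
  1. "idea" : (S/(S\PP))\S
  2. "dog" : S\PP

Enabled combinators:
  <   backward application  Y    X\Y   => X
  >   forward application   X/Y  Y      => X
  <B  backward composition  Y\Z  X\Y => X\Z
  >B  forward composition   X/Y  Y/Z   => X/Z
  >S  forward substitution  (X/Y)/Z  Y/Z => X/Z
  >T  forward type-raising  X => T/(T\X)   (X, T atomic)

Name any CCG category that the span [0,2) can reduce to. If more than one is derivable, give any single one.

[0,3] S   >
  [0,2] S/(S\PP)   <
    [0,1] "clearly" : S
    [1,2] "idea" : (S/(S\PP))\S
  [2,3] "dog" : S\PP

S/(S\PP)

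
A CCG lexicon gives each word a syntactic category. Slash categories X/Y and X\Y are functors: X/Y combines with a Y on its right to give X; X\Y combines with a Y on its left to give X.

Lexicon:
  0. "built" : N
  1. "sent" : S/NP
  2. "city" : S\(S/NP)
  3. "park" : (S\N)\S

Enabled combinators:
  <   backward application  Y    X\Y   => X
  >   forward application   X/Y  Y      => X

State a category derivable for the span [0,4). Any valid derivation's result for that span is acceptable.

[0,4] S   <
  [0,1] "built" : N
  [1,4] S\N   <
    [1,3] S   <
      [1,2] "sent" : S/NP
      [2,3] "city" : S\(S/NP)
    [3,4] "park" : (S\N)\S

S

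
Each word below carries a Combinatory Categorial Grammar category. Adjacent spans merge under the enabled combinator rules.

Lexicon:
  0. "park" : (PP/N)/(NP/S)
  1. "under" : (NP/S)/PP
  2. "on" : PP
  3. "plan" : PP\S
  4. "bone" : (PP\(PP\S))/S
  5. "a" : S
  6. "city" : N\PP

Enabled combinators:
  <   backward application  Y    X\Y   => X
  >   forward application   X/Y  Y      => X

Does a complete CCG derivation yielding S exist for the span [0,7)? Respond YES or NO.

(PP/N)/(NP/S) (NP/S)/PP PP PP\S (PP\(PP\S))/S S N\PP
CKY chart[0,7] = {PP}; S ∉ chart

NO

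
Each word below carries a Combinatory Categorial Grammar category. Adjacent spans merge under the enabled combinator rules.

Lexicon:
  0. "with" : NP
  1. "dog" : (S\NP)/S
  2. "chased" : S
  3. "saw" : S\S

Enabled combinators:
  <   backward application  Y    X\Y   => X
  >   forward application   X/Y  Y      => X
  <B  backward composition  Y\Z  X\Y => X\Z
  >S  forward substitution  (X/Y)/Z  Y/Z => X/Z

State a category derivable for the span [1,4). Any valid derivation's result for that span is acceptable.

S\NP

[0,4] S   <
  [0,1] "with" : NP
  [1,4] S\NP   <B
    [1,3] S\NP   >
      [1,2] "dog" : (S\NP)/S
      [2,3] "chased" : S
    [3,4] "saw" : S\S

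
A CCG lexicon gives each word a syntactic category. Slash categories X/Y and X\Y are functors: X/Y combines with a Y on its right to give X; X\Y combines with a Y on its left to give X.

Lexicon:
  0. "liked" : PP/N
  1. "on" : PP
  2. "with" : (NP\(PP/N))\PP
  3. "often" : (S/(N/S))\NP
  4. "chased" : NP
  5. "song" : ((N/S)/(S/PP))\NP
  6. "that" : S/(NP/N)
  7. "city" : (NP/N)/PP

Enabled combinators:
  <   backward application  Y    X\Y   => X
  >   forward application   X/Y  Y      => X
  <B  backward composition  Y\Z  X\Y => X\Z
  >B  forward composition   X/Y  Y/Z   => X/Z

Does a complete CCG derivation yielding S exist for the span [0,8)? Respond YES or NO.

YES

[0,8] S   >
  [0,4] S/(N/S)   <
    [0,3] NP   <
      [0,1] "liked" : PP/N
      [1,3] NP\(PP/N)   <
        [1,2] "on" : PP
        [2,3] "with" : (NP\(PP/N))\PP
    [3,4] "often" : (S/(N/S))\NP
  [4,8] N/S   >
    [4,6] (N/S)/(S/PP)   <
      [4,5] "chased" : NP
      [5,6] "song" : ((N/S)/(S/PP))\NP
    [6,8] S/PP   >B
      [6,7] "that" : S/(NP/N)
      [7,8] "city" : (NP/N)/PP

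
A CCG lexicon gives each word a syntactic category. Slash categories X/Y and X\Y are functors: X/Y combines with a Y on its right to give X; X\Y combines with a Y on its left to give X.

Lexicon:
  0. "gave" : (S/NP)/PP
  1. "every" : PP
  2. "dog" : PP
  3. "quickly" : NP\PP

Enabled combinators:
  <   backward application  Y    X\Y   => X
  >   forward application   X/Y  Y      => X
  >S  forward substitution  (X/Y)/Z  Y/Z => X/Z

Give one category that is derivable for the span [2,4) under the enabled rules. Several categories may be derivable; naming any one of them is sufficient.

[0,4] S   >
  [0,2] S/NP   >
    [0,1] "gave" : (S/NP)/PP
    [1,2] "every" : PP
  [2,4] NP   <
    [2,3] "dog" : PP
    [3,4] "quickly" : NP\PP

NP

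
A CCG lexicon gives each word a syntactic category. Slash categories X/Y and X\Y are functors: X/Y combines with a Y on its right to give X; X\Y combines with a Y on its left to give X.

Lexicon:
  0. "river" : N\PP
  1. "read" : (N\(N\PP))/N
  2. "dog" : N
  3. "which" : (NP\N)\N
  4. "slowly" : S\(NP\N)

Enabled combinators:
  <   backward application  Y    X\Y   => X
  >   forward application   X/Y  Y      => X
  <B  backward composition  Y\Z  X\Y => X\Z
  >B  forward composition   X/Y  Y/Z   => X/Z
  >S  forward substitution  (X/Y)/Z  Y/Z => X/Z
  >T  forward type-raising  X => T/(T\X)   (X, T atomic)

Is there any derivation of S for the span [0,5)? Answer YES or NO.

[0,5] S   <
  [0,4] NP\N   <
    [0,3] N   <
      [0,1] "river" : N\PP
      [1,3] N\(N\PP)   >
        [1,2] "read" : (N\(N\PP))/N
        [2,3] "dog" : N
    [3,4] "which" : (NP\N)\N
  [4,5] "slowly" : S\(NP\N)

YES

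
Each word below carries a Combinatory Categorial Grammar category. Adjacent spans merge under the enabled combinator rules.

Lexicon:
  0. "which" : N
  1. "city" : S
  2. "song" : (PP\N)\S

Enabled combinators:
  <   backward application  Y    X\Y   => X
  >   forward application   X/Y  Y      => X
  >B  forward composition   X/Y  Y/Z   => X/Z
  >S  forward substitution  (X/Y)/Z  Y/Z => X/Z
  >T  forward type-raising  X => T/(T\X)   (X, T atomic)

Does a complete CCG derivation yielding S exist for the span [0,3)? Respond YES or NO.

NO

N S (PP\N)\S
CKY chart[0,3] = {N/(N\PP), NP/(NP\PP), PP, PP/(PP\PP), S/(S\PP)}; S ∉ chart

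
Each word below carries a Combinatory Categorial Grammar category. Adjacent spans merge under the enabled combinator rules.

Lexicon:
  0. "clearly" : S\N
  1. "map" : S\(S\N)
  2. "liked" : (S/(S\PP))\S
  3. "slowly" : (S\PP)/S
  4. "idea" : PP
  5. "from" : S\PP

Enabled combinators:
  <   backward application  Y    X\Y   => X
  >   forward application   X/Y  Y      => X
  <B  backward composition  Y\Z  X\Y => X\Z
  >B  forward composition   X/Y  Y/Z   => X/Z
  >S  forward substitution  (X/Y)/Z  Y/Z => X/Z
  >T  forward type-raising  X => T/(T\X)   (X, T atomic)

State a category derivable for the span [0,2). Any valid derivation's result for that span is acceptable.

S

[0,6] S   >
  [0,3] S/(S\PP)   <
    [0,2] S   <
      [0,1] "clearly" : S\N
      [1,2] "map" : S\(S\N)
    [2,3] "liked" : (S/(S\PP))\S
  [3,6] S\PP   >
    [3,4] "slowly" : (S\PP)/S
    [4,6] S   <
      [4,5] "idea" : PP
      [5,6] "from" : S\PP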